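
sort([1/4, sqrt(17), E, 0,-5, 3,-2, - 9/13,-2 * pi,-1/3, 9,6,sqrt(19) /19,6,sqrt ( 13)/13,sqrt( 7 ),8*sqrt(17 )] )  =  [ - 2*pi, - 5 ,  -  2,-9/13, - 1/3  ,  0,  sqrt( 19)/19, 1/4, sqrt(13)/13,sqrt( 7), E, 3,sqrt( 17),6,6, 9, 8 * sqrt(17)]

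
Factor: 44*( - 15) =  -2^2*3^1 * 5^1*11^1 = - 660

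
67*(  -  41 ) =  - 2747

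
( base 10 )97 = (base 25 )3M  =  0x61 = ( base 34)2t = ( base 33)2V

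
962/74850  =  481/37425= 0.01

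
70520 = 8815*8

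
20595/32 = 643 + 19/32 = 643.59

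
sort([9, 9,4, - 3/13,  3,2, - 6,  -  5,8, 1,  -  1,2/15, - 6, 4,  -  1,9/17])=[-6,-6, - 5, - 1, -1, - 3/13,2/15, 9/17, 1,2, 3,4, 4 , 8, 9, 9]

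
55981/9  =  6220 +1/9 = 6220.11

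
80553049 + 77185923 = 157738972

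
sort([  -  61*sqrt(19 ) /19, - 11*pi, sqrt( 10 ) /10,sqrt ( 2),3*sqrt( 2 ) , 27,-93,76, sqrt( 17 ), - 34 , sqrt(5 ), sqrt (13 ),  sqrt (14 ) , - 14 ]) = [ - 93,  -  11 *pi, - 34, - 14 , - 61*sqrt(19)/19, sqrt(10)/10,sqrt(2), sqrt (5 ),sqrt(13 ), sqrt(14 ), sqrt (17 ),  3 * sqrt( 2 ), 27, 76]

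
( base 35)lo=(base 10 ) 759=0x2f7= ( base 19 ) 21I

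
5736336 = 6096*941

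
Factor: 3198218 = 2^1*1599109^1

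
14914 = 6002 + 8912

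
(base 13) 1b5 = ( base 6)1245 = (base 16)13D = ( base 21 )F2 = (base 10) 317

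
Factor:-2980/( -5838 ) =1490/2919  =  2^1*3^ ( - 1 )*5^1*7^( - 1 )  *139^( - 1) *149^1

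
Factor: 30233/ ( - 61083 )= - 49/99 = - 3^( - 2 ) *7^2*11^( - 1)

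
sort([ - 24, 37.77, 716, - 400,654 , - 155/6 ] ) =[ - 400, - 155/6, - 24, 37.77,654,716 ]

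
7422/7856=3711/3928 =0.94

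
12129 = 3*4043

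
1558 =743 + 815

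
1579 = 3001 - 1422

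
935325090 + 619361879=1554686969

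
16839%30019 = 16839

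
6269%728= 445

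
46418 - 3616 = 42802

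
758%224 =86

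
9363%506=255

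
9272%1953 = 1460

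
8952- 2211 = 6741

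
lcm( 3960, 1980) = 3960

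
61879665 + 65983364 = 127863029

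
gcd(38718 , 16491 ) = 717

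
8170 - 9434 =-1264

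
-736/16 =-46  =  -46.00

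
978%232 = 50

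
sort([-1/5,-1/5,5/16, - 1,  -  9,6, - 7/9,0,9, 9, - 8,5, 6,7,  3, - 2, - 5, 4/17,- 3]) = [-9, - 8,  -  5,-3, - 2,-1, - 7/9,  -  1/5, - 1/5, 0, 4/17, 5/16,3,5,  6,6,  7, 9 , 9] 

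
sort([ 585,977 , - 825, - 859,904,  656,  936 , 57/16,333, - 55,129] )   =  [ - 859,-825,- 55,57/16,129 , 333,585,656,904,936,977 ] 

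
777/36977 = 777/36977 = 0.02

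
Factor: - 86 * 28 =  - 2408   =  -  2^3*7^1 * 43^1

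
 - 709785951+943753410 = 233967459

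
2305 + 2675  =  4980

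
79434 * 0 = 0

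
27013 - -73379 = 100392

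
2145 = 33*65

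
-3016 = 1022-4038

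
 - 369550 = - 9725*38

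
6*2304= 13824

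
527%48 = 47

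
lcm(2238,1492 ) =4476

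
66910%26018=14874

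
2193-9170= - 6977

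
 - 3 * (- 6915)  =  20745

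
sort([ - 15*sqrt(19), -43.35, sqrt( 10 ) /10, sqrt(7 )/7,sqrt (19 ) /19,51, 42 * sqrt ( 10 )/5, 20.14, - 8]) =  [-15*sqrt(19), - 43.35 , - 8,sqrt(19 ) /19,sqrt( 10 ) /10 , sqrt(7 ) /7,20.14, 42*sqrt( 10 ) /5, 51 ]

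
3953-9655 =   -  5702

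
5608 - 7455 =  - 1847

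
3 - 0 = 3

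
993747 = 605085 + 388662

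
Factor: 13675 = 5^2*547^1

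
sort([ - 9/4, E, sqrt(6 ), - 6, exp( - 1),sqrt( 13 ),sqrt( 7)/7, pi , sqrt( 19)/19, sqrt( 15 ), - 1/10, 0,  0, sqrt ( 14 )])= [ - 6, - 9/4, - 1/10,0, 0, sqrt(19)/19, exp (-1), sqrt( 7) /7,  sqrt(6), E,pi, sqrt( 13 ),sqrt (14 ), sqrt(15 ) ] 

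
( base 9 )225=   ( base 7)353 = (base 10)185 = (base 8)271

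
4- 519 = -515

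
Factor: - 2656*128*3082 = -2^13*23^1*67^1*83^1 = - 1047781376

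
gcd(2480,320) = 80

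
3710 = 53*70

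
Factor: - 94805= - 5^1*67^1*283^1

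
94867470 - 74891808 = 19975662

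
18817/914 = 20+537/914 = 20.59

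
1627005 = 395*4119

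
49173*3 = 147519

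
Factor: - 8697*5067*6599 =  - 290802745701 = - 3^3*13^1*223^1* 563^1*6599^1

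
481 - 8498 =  - 8017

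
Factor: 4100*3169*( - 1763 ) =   -  22906482700 = -2^2*5^2 * 41^2*43^1 * 3169^1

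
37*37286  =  1379582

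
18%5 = 3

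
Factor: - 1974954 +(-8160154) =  - 2^2*71^1 * 127^1*281^1 = -10135108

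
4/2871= 4/2871= 0.00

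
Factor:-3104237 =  - 3104237^1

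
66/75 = 22/25 = 0.88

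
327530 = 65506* 5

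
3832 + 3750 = 7582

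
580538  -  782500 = - 201962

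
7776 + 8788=16564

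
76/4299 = 76/4299 = 0.02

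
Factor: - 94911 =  - 3^1*17^1*1861^1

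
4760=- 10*(-476) 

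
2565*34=87210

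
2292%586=534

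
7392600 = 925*7992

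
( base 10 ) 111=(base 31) 3I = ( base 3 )11010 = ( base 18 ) 63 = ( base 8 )157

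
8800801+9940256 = 18741057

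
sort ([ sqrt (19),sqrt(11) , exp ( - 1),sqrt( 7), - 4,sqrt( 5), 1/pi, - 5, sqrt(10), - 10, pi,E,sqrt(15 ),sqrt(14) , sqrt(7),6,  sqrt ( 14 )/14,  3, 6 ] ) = [  -  10, - 5, - 4,sqrt(14 ) /14, 1/pi,exp( - 1),sqrt (5), sqrt( 7 ),sqrt (7 ) , E, 3,pi,sqrt(10),  sqrt(11 ), sqrt(14 ), sqrt( 15 ), sqrt(19), 6 , 6 ]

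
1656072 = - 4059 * ( - 408 ) 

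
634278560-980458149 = -346179589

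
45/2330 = 9/466 =0.02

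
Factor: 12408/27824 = 33/74 = 2^(  -  1 )*3^1 * 11^1*37^( - 1 ) 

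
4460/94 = 47+21/47 = 47.45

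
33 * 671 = 22143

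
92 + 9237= 9329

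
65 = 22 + 43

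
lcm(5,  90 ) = 90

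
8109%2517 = 558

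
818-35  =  783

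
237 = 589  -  352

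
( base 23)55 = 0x78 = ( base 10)120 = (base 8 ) 170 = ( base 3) 11110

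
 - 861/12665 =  - 1 +11804/12665 = - 0.07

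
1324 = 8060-6736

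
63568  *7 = 444976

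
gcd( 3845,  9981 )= 1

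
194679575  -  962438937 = -767759362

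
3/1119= 1/373 = 0.00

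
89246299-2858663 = 86387636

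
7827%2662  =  2503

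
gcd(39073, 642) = 1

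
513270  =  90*5703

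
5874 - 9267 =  - 3393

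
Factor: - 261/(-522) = 2^ ( - 1) = 1/2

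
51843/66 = 785 + 1/2=785.50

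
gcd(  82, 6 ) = 2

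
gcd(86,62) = 2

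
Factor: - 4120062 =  - 2^1 *3^1*61^1*11257^1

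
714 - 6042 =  - 5328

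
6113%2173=1767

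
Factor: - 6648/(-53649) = 2216/17883 = 2^3*3^ ( - 2)*277^1 * 1987^( - 1)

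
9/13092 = 3/4364 = 0.00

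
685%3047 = 685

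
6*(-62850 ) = -377100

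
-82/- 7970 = 41/3985 = 0.01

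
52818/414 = 8803/69 = 127.58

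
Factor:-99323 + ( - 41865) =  -141188 = - 2^2*47^1 * 751^1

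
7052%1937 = 1241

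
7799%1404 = 779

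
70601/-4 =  - 17651 + 3/4 = -17650.25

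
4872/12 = 406 = 406.00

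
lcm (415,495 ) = 41085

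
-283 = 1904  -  2187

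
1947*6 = 11682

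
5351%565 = 266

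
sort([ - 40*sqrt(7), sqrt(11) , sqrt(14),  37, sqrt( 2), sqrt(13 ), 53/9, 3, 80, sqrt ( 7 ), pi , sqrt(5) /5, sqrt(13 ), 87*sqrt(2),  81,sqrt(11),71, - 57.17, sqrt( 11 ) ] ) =[ - 40* sqrt( 7), - 57.17, sqrt(5)/5,  sqrt(2),  sqrt ( 7 ), 3,pi, sqrt(11), sqrt( 11) , sqrt(11),  sqrt(13 ) , sqrt( 13),sqrt( 14 ), 53/9,37, 71 , 80, 81 , 87*sqrt (2)]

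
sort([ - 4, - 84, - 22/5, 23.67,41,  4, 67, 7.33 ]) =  [-84, - 22/5, - 4 , 4 , 7.33,23.67,41,67]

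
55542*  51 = 2832642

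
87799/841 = 87799/841  =  104.40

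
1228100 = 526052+702048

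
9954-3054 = 6900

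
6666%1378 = 1154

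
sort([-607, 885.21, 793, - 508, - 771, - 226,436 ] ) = [ - 771, - 607, - 508, - 226,436,793,  885.21] 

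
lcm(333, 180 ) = 6660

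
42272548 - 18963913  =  23308635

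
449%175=99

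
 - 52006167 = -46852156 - 5154011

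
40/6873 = 40/6873= 0.01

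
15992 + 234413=250405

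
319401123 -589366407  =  -269965284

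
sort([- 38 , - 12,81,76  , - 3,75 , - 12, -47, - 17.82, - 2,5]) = [  -  47, - 38, - 17.82, - 12,  -  12,  -  3, - 2,5, 75,76,81]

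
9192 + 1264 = 10456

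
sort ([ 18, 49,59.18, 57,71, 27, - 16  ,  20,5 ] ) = [ - 16,  5,18, 20,  27,  49, 57,59.18, 71]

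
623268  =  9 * 69252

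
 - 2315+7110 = 4795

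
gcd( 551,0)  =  551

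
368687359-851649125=- 482961766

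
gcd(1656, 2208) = 552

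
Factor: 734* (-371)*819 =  - 223025166 = -2^1 * 3^2*7^2*13^1*53^1 * 367^1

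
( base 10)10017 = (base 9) 14660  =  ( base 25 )G0H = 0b10011100100001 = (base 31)ad4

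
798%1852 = 798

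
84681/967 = 84681/967 = 87.57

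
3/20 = 3/20 = 0.15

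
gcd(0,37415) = 37415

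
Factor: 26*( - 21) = -2^1*3^1*7^1*13^1 = - 546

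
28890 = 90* 321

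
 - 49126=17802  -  66928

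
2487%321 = 240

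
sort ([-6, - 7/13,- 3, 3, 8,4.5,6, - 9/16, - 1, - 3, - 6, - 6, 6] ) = [  -  6, - 6, - 6,-3, - 3, - 1, - 9/16, - 7/13 , 3 , 4.5, 6 , 6, 8] 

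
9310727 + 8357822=17668549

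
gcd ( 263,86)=1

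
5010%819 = 96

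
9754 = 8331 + 1423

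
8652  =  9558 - 906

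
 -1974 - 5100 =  - 7074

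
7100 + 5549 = 12649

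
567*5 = 2835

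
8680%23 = 9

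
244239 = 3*81413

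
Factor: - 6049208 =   -  2^3 * 11^1*53^1*1297^1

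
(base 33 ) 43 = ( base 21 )69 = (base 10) 135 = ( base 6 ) 343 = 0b10000111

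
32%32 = 0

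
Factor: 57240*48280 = 2763547200 = 2^6*3^3*5^2*17^1*53^1*71^1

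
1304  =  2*652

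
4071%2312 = 1759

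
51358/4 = 25679/2=12839.50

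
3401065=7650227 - 4249162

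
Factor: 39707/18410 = 2^( - 1 )*5^( - 1)* 7^( - 1)*59^1*263^ ( - 1 ) * 673^1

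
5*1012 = 5060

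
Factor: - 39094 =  - 2^1 * 11^1*1777^1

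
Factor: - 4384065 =  -  3^1 * 5^1*7^1*43^1*971^1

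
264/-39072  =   - 1/148 = - 0.01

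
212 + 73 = 285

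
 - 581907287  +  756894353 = 174987066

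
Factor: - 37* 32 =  - 1184 =- 2^5*37^1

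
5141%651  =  584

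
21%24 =21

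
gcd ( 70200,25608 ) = 24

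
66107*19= 1256033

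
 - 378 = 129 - 507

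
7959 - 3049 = 4910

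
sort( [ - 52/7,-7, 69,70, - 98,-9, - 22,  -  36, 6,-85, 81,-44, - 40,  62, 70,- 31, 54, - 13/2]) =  [ - 98,-85,-44,-40,-36, - 31 , - 22 ,- 9,-52/7, - 7,-13/2, 6, 54, 62, 69, 70, 70, 81 ]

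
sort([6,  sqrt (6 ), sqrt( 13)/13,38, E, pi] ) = [ sqrt ( 13 )/13,  sqrt(6),E, pi,6, 38] 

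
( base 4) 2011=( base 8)205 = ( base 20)6d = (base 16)85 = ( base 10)133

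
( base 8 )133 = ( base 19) 4f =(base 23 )3M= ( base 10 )91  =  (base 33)2P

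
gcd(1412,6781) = 1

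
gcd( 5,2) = 1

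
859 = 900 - 41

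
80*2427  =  194160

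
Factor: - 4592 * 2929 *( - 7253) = 97552617904 = 2^4*7^1*29^1 * 41^1 *101^1*7253^1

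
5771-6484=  -713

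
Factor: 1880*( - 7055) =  - 2^3*5^2*17^1 * 47^1*83^1 = - 13263400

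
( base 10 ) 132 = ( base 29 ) 4g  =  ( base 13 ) a2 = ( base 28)4k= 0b10000100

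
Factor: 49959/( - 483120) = -2^ ( - 4)*5^ (  -  1)*7^1*11^(-1 )*13^1 = -91/880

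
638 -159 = 479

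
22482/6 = 3747 = 3747.00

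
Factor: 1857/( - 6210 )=  -  2^ ( - 1)*3^ (-2)*5^(-1)*23^(- 1 )*619^1 = -619/2070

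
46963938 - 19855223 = 27108715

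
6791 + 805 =7596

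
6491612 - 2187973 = 4303639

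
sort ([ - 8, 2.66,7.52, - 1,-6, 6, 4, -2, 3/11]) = [-8, - 6, - 2,- 1,3/11, 2.66, 4, 6, 7.52 ] 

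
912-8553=-7641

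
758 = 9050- 8292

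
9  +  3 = 12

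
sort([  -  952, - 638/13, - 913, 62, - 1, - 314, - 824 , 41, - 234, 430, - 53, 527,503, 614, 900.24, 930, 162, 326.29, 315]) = [-952, - 913,-824,  -  314, - 234, -53, - 638/13,-1, 41,62,162,315, 326.29, 430, 503, 527,  614 , 900.24, 930] 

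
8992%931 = 613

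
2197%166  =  39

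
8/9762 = 4/4881=0.00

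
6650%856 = 658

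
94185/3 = 31395=   31395.00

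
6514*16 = 104224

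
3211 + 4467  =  7678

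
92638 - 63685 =28953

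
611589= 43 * 14223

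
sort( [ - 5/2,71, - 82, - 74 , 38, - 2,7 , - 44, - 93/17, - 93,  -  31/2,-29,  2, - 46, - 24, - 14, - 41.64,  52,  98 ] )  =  [ - 93,  -  82, - 74, -46, -44, - 41.64, - 29 , - 24, - 31/2,-14,- 93/17, - 5/2, - 2,  2, 7,38,52, 71,  98] 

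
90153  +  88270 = 178423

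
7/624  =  7/624= 0.01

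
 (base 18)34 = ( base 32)1q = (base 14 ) 42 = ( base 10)58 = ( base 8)72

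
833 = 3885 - 3052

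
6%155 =6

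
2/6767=2/6767 = 0.00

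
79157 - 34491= 44666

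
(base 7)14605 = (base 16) fe8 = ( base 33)3OD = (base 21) 94J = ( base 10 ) 4072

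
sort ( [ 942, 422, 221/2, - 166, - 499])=[-499,- 166,221/2, 422, 942]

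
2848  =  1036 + 1812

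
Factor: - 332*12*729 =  - 2^4*3^7*83^1 = -2904336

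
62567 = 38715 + 23852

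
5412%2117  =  1178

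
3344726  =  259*12914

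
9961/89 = 111 +82/89=111.92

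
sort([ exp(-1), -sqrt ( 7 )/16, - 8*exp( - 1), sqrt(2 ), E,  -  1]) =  [-8 * exp(-1), - 1,-sqrt( 7)/16 , exp( - 1), sqrt( 2)  ,  E] 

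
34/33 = 34/33=1.03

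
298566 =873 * 342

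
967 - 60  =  907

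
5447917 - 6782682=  - 1334765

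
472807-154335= 318472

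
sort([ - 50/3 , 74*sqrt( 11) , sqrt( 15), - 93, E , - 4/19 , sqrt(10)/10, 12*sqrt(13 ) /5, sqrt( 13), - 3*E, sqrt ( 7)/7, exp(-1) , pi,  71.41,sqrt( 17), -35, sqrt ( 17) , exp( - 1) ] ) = [ -93, - 35, - 50/3, - 3*E,-4/19, sqrt ( 10)/10, exp( - 1 ), exp( - 1 ), sqrt(7 ) /7, E,  pi  ,  sqrt(13 ), sqrt( 15 ),sqrt( 17),sqrt(17 ) , 12 * sqrt ( 13)/5, 71.41,74*sqrt( 11)]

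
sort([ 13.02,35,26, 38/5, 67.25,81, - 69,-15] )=[  -  69,-15,38/5,13.02, 26,35,67.25 , 81 ] 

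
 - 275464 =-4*68866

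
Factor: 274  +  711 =985= 5^1*197^1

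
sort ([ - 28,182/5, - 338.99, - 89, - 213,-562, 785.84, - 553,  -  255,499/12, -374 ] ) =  [ - 562, - 553, - 374, - 338.99, - 255,  -  213, - 89, - 28,182/5 , 499/12,785.84 ]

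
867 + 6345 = 7212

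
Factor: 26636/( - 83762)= - 13318/41881 = - 2^1*7^( - 1) * 31^( - 1)*193^( - 1)*6659^1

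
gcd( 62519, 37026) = 1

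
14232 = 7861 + 6371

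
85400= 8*10675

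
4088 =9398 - 5310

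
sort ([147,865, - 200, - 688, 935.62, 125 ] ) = [  -  688 , - 200, 125, 147,865, 935.62]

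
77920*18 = 1402560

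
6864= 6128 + 736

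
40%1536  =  40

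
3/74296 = 3/74296 = 0.00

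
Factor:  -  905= -5^1*181^1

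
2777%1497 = 1280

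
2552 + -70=2482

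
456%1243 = 456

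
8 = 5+3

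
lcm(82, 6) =246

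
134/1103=134/1103 = 0.12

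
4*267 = 1068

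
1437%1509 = 1437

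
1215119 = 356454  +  858665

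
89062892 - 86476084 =2586808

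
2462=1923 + 539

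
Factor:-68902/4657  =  -2^1*47^1*733^1*4657^( - 1) 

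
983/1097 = 983/1097 = 0.90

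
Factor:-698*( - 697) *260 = 2^3*5^1*13^1*17^1 * 41^1 * 349^1 = 126491560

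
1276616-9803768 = - 8527152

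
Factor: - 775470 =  - 2^1*3^1 *5^1*25849^1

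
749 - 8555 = - 7806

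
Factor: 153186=2^1*3^1*11^2*211^1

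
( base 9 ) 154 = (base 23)5f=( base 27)4M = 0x82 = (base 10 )130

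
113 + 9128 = 9241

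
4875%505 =330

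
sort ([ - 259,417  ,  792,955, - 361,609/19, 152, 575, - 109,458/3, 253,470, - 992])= [-992, - 361, - 259,-109,609/19, 152,458/3, 253,417,470,575,792,955] 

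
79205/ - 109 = -727 + 38/109 =-726.65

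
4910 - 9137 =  - 4227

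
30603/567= 10201/189 = 53.97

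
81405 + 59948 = 141353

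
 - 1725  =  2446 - 4171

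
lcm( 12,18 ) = 36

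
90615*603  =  54640845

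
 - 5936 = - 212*28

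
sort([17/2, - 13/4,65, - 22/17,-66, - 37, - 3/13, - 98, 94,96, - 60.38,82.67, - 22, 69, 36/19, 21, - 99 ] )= [-99, - 98, - 66, - 60.38, - 37, - 22, - 13/4, - 22/17, - 3/13,36/19,17/2, 21 , 65, 69, 82.67, 94, 96] 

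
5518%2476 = 566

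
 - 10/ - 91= 10/91 = 0.11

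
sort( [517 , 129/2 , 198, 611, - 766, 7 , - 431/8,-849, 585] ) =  [ - 849 , - 766 , - 431/8, 7 , 129/2 , 198, 517  ,  585,611 ] 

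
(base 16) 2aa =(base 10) 682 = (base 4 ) 22222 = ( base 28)oa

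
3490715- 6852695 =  - 3361980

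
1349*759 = 1023891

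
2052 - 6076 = -4024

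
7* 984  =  6888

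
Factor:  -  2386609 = -19^1*59^1*2129^1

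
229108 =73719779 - 73490671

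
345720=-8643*(-40 ) 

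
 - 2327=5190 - 7517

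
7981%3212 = 1557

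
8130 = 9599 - 1469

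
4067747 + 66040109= 70107856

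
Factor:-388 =- 2^2*97^1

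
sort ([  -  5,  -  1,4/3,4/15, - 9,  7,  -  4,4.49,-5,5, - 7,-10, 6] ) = [ - 10, - 9,-7, - 5,-5,-4,  -  1,4/15, 4/3,4.49, 5,6,7] 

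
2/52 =1/26 = 0.04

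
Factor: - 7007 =-7^2*11^1*13^1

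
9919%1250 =1169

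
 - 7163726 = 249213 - 7412939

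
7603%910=323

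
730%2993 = 730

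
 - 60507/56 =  - 1081  +  29/56=- 1080.48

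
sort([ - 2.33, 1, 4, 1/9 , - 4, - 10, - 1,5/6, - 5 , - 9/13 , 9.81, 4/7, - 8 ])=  [ - 10,-8, - 5, - 4,  -  2.33, - 1, - 9/13, 1/9,  4/7, 5/6, 1, 4,  9.81]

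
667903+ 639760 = 1307663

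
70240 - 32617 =37623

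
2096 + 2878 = 4974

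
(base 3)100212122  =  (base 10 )7199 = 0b1110000011111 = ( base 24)CBN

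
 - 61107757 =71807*( - 851 )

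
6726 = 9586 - 2860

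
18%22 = 18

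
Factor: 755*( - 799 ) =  - 5^1* 17^1*47^1*151^1 = - 603245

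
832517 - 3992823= -3160306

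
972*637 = 619164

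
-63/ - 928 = 63/928 = 0.07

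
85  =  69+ 16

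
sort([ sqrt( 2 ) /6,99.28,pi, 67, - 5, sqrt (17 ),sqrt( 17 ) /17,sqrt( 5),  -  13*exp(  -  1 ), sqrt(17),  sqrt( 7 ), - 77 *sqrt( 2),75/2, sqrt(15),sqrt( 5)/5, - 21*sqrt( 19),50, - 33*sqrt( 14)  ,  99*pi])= [ - 33*sqrt( 14 ), - 77*sqrt(2 ), - 21*sqrt( 19 ), - 5, - 13*exp ( - 1),sqrt( 2) /6, sqrt( 17)/17 , sqrt(5)/5,  sqrt( 5) , sqrt (7) , pi, sqrt( 15),sqrt( 17) , sqrt( 17),  75/2, 50,67, 99.28,99*pi ]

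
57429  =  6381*9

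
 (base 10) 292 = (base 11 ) 246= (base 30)9M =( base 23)CG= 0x124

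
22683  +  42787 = 65470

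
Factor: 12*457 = 5484 = 2^2 *3^1 * 457^1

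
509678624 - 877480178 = - 367801554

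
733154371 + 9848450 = 743002821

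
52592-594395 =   -  541803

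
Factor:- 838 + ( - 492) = -2^1*5^1*  7^1*19^1 = - 1330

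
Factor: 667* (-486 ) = -2^1*3^5*23^1*29^1 = -324162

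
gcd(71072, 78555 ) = 1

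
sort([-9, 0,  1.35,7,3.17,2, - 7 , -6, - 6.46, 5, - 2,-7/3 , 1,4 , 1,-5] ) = [-9,-7, - 6.46 , - 6,-5,-7/3,-2, 0,  1,1, 1.35,2,3.17,  4,5,7 ]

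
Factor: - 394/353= -2^1 * 197^1 * 353^(-1)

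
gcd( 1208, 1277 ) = 1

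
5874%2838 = 198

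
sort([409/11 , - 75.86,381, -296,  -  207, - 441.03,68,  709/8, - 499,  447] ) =[-499, - 441.03,- 296, - 207, - 75.86,409/11,68, 709/8 , 381,447]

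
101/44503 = 101/44503 = 0.00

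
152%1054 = 152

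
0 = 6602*0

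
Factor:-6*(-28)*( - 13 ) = -2^3*3^1*7^1*13^1 = - 2184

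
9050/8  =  1131+1/4= 1131.25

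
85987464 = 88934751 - 2947287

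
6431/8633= 6431/8633=0.74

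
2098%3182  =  2098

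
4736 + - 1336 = 3400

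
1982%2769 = 1982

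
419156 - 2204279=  -1785123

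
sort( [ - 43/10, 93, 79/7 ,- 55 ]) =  [  -  55,-43/10,79/7,93]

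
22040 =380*58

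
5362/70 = 383/5  =  76.60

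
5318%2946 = 2372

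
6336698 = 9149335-2812637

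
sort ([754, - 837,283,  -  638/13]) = [-837, - 638/13,283, 754] 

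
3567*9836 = 35085012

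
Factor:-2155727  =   - 7^1 * 547^1*563^1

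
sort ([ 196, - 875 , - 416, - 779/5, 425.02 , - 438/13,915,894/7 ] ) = [ - 875, - 416, - 779/5, - 438/13, 894/7,  196,425.02,915 ] 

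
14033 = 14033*1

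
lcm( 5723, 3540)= 343380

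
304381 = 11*27671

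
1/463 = 1/463 = 0.00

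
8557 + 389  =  8946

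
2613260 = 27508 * 95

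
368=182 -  - 186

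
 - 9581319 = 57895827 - 67477146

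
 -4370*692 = -3024040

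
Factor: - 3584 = -2^9* 7^1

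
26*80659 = 2097134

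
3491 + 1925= 5416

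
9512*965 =9179080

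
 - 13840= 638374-652214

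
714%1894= 714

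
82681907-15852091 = 66829816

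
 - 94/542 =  - 1+224/271 = - 0.17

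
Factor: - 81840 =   -  2^4*3^1*5^1 * 11^1*31^1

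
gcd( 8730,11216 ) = 2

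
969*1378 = 1335282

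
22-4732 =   -  4710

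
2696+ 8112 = 10808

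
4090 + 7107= 11197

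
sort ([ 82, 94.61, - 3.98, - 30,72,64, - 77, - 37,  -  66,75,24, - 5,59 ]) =[ - 77, - 66, - 37,  -  30, - 5, - 3.98,24, 59, 64,72,75,82 , 94.61]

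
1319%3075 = 1319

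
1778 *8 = 14224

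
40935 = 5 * 8187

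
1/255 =1/255 = 0.00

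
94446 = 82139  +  12307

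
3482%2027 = 1455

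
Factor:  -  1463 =  -  7^1* 11^1*19^1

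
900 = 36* 25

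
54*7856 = 424224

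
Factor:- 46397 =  - 13^1 *43^1*83^1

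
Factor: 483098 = 2^1*7^1 * 11^1*3137^1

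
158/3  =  52+2/3 = 52.67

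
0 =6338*0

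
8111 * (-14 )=-113554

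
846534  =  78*10853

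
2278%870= 538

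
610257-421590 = 188667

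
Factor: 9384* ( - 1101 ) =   -  10331784 = - 2^3*3^2 * 17^1 * 23^1*367^1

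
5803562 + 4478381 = 10281943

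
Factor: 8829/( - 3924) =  - 9/4 = - 2^(  -  2 )*3^2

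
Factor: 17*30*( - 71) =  - 36210 = -  2^1 * 3^1*5^1*17^1*71^1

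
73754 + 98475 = 172229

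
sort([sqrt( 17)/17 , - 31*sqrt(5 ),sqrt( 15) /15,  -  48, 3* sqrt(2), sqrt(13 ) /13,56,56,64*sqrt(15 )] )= [-31*sqrt( 5 ) , -48,sqrt(17 ) /17,  sqrt( 15 )/15, sqrt (13 )/13,  3*sqrt(2),56,56,64*sqrt( 15 )] 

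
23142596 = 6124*3779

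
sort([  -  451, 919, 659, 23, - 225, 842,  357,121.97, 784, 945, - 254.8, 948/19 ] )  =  [  -  451, - 254.8, - 225, 23,948/19, 121.97 , 357, 659, 784 , 842 , 919,945]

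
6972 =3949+3023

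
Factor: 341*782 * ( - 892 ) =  - 237862504 = - 2^3*11^1 * 17^1 * 23^1*31^1 * 223^1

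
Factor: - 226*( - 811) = 183286 = 2^1*113^1*811^1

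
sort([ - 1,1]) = [ - 1 , 1]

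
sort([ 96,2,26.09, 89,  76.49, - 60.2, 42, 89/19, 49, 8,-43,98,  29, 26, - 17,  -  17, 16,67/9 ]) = [-60.2, - 43, - 17, - 17,2 , 89/19, 67/9, 8, 16,26, 26.09,29, 42,  49  ,  76.49, 89, 96, 98 ]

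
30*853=25590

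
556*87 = 48372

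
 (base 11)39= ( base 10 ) 42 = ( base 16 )2a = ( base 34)18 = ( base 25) 1h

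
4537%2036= 465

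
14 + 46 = 60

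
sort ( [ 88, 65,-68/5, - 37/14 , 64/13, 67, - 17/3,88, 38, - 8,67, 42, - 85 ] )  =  [  -  85, - 68/5, - 8, - 17/3 , - 37/14 , 64/13, 38,42, 65, 67,67,88,  88]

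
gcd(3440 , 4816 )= 688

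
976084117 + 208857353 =1184941470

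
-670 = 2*( - 335) 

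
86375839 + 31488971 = 117864810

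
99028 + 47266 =146294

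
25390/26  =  12695/13 = 976.54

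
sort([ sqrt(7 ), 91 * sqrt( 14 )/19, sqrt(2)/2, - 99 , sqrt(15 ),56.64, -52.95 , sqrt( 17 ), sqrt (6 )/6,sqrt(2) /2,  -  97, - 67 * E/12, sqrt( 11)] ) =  [ - 99,-97,  -  52.95 , - 67*E/12,sqrt (6 )/6,sqrt( 2 )/2,sqrt(2) /2,sqrt( 7), sqrt(11),sqrt(15),  sqrt( 17),91*sqrt( 14 )/19,56.64 ]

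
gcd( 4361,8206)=1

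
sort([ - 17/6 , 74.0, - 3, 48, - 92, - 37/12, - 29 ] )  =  [ - 92, - 29,- 37/12, - 3, - 17/6,48,74.0]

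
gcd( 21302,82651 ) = 1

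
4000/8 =500  =  500.00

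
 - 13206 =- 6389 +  - 6817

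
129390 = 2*64695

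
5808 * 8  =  46464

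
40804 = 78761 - 37957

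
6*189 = 1134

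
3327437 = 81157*41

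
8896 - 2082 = 6814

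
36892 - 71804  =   - 34912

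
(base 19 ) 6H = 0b10000011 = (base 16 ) 83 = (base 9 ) 155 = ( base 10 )131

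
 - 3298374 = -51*64674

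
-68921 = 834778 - 903699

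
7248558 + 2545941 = 9794499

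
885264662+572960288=1458224950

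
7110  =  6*1185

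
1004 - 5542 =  - 4538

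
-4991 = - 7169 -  - 2178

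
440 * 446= 196240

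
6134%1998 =140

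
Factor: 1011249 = 3^2*112361^1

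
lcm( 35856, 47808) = 143424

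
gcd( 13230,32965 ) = 5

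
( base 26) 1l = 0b101111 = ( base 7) 65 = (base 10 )47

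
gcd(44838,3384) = 846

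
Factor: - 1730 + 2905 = 1175 = 5^2*47^1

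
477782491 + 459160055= 936942546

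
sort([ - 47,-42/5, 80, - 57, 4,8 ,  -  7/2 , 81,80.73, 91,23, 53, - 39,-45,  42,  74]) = [ - 57,  -  47, - 45, - 39, - 42/5, - 7/2, 4, 8, 23, 42,53,  74, 80,80.73, 81,  91]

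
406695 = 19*21405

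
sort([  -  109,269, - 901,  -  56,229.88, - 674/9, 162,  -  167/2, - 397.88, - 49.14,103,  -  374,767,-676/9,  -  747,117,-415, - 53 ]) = [-901 ,-747,-415, - 397.88, - 374, -109, - 167/2,  -  676/9,-674/9, - 56, -53 , - 49.14,103,117,162,229.88,269,767]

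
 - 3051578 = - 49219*62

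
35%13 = 9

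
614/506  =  1+54/253 =1.21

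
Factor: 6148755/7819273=3^2 *5^1*7^( - 2 )*11^(-1)*89^ ( - 1)*107^1*163^( - 1 )*1277^1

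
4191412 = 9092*461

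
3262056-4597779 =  - 1335723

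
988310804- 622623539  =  365687265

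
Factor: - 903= - 3^1*7^1*43^1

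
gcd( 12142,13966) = 2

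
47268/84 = 562 + 5/7 = 562.71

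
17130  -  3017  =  14113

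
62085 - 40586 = 21499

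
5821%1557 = 1150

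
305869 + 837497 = 1143366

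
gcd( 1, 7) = 1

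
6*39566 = 237396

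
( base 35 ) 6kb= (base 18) 16ff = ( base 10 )8061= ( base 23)f5b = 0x1f7d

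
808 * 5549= 4483592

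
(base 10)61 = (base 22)2H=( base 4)331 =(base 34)1r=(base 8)75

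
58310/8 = 29155/4 = 7288.75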